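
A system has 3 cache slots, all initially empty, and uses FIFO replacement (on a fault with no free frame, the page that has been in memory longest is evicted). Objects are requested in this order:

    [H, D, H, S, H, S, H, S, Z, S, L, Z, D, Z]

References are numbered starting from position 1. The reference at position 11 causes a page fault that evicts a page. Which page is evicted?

D

pos 1: H: miss, frames (H)
pos 2: D: miss, frames (H D)
pos 3: H: hit
pos 4: S: miss, frames (H D S)
pos 5: H: hit
pos 6: S: hit
pos 7: H: hit
pos 8: S: hit
pos 9: Z: miss, evict H, frames (D S Z)
pos 10: S: hit
pos 11: L: miss, evict D, frames (S Z L)
At position 11, page D is evicted.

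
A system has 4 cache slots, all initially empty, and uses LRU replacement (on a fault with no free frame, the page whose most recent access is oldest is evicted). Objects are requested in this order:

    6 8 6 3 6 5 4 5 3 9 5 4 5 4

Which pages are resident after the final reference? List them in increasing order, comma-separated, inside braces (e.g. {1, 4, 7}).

{3, 4, 5, 9}

6: miss, frames [6]
8: miss, frames [6, 8]
6: hit
3: miss, frames [8, 6, 3]
6: hit
5: miss, frames [8, 3, 6, 5]
4: miss, evict 8, frames [3, 6, 5, 4]
5: hit
3: hit
9: miss, evict 6, frames [4, 5, 3, 9]
5: hit
4: hit
5: hit
4: hit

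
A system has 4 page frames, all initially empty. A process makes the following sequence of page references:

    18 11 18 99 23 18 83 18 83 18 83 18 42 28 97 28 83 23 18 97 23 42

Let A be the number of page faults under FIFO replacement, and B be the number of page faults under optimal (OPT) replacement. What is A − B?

Under FIFO: F F . F F . F F . . . . F F F . F F F . . F → 13 faults.
Under OPT: F F . F F . F . . . . . F F F . . . F . . F → 10 faults.
A − B = 13 − 10 = 3.

3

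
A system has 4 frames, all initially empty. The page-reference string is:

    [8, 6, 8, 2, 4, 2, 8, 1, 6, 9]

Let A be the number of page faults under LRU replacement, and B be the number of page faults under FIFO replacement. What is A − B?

1

Under LRU: F F . F F . . F F F → 7 faults.
Under FIFO: F F . F F . . F . F → 6 faults.
A − B = 7 − 6 = 1.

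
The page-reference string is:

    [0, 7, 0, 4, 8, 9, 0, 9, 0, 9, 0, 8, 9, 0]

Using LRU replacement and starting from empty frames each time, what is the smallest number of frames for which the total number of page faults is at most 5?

4

f=1: 14 faults
f=2: 9 faults
f=3: 6 faults
f=4: 5 faults
f=5: 5 faults
Smallest f with faults ≤ 5 is 4.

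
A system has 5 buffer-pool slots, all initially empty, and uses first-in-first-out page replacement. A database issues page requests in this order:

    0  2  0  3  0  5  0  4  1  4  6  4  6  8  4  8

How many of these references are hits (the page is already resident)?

0 → miss, frames (0)
2 → miss, frames (0 2)
0 → hit
3 → miss, frames (0 2 3)
0 → hit
5 → miss, frames (0 2 3 5)
0 → hit
4 → miss, frames (0 2 3 5 4)
1 → miss, evict 0, frames (2 3 5 4 1)
4 → hit
6 → miss, evict 2, frames (3 5 4 1 6)
4 → hit
6 → hit
8 → miss, evict 3, frames (5 4 1 6 8)
4 → hit
8 → hit
Hits: 8.

8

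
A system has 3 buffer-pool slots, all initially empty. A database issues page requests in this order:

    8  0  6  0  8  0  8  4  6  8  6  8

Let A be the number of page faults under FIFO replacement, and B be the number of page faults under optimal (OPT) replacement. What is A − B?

Under FIFO: F F F . . . . F . F . . → 5 faults.
Under OPT: F F F . . . . F . . . . → 4 faults.
A − B = 5 − 4 = 1.

1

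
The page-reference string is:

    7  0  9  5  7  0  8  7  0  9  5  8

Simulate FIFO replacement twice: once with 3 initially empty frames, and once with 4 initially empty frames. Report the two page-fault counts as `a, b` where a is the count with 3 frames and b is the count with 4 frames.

3 frames: F F F F F F F . . F F . → 9 faults.
4 frames: F F F F . . F F F F F F → 10 faults.
10 > 9: adding a frame increased faults — Belady's anomaly.

9, 10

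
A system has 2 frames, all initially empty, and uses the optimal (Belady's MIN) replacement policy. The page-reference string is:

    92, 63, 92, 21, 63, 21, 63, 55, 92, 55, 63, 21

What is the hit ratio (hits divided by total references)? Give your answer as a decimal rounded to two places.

0.42

92 -> miss, frames (92)
63 -> miss, frames (92 63)
92 -> hit
21 -> miss, evict 92, frames (63 21)
63 -> hit
21 -> hit
63 -> hit
55 -> miss, evict 21, frames (63 55)
92 -> miss, evict 63, frames (55 92)
55 -> hit
63 -> miss, evict 92, frames (55 63)
21 -> miss, evict 63, frames (55 21)
Hits: 5 of 12 references → 5/12 = 0.4167.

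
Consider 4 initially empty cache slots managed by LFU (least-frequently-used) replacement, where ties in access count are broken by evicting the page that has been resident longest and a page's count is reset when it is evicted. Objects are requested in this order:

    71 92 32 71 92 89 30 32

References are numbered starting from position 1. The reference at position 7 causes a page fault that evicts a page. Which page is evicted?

pos 1: 71: fault, frames [71]
pos 2: 92: fault, frames [71, 92]
pos 3: 32: fault, frames [71, 92, 32]
pos 4: 71: hit
pos 5: 92: hit
pos 6: 89: fault, frames [71, 92, 32, 89]
pos 7: 30: fault, evict 32, frames [71, 92, 89, 30]
At position 7, page 32 is evicted.

32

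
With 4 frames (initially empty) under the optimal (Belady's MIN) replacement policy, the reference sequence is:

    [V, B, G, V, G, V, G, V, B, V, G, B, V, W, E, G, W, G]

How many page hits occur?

V: fault, frames [V]
B: fault, frames [V, B]
G: fault, frames [V, B, G]
V: hit
G: hit
V: hit
G: hit
V: hit
B: hit
V: hit
G: hit
B: hit
V: hit
W: fault, frames [V, B, G, W]
E: fault, evict B, frames [V, G, W, E]
G: hit
W: hit
G: hit
Hits: 13.

13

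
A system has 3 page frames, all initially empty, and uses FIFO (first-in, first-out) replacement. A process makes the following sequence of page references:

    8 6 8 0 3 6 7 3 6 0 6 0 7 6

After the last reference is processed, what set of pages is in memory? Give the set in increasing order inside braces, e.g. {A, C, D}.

{0, 6, 7}

8 -> miss, frames (8)
6 -> miss, frames (8 6)
8 -> hit
0 -> miss, frames (8 6 0)
3 -> miss, evict 8, frames (6 0 3)
6 -> hit
7 -> miss, evict 6, frames (0 3 7)
3 -> hit
6 -> miss, evict 0, frames (3 7 6)
0 -> miss, evict 3, frames (7 6 0)
6 -> hit
0 -> hit
7 -> hit
6 -> hit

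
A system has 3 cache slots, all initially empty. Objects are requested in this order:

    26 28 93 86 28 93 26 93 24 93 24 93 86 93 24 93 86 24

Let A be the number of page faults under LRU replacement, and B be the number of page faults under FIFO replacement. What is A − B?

-1

Under LRU: F F F F . . F . F . . . F . . . . . → 7 faults.
Under FIFO: F F F F . . F . F F . . F . . . . . → 8 faults.
A − B = 7 − 8 = -1.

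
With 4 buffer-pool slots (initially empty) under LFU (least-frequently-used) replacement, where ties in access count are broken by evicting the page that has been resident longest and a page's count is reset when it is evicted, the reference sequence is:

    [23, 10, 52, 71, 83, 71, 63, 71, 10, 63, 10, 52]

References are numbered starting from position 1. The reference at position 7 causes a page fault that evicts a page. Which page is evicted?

10

pos 1: 23 → fault, frames {23}
pos 2: 10 → fault, frames {23,10}
pos 3: 52 → fault, frames {23,10,52}
pos 4: 71 → fault, frames {23,10,52,71}
pos 5: 83 → fault, evict 23, frames {10,52,71,83}
pos 6: 71 → hit
pos 7: 63 → fault, evict 10, frames {52,71,83,63}
At position 7, page 10 is evicted.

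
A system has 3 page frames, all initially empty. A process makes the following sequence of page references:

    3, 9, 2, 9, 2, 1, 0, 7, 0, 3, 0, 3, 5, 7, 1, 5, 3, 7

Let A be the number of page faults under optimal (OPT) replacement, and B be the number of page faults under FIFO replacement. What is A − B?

-1

Under OPT: F F F . . F F F . . . . F . F . . F → 9 faults.
Under FIFO: F F F . . F F F . F . . F . F . . F → 10 faults.
A − B = 9 − 10 = -1.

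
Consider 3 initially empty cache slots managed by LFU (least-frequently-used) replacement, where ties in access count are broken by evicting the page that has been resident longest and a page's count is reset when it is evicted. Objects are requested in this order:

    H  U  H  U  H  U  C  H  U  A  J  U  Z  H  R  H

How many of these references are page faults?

H: miss, frames [H]
U: miss, frames [H, U]
H: hit
U: hit
H: hit
U: hit
C: miss, frames [H, U, C]
H: hit
U: hit
A: miss, evict C, frames [H, U, A]
J: miss, evict A, frames [H, U, J]
U: hit
Z: miss, evict J, frames [H, U, Z]
H: hit
R: miss, evict Z, frames [H, U, R]
H: hit
Page faults: 7.

7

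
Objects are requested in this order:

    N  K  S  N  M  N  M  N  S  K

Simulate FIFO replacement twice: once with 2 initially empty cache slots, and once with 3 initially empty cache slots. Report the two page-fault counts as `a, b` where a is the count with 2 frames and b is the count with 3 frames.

7, 6

2 frames: F F F F F . . . F F → 7 faults.
3 frames: F F F . F F . . . F → 6 faults.
6 < 7: adding a frame reduced faults, as is typical.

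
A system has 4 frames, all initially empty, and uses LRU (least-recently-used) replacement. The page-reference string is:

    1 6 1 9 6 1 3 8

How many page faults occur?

1: fault, frames (1)
6: fault, frames (1 6)
1: hit
9: fault, frames (6 1 9)
6: hit
1: hit
3: fault, frames (9 6 1 3)
8: fault, evict 9, frames (6 1 3 8)
Page faults: 5.

5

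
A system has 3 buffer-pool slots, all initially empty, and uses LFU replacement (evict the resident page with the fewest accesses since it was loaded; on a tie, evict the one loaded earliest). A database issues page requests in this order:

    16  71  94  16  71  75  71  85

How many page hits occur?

16 -> fault, frames (16)
71 -> fault, frames (16 71)
94 -> fault, frames (16 71 94)
16 -> hit
71 -> hit
75 -> fault, evict 94, frames (16 71 75)
71 -> hit
85 -> fault, evict 75, frames (16 71 85)
Hits: 3.

3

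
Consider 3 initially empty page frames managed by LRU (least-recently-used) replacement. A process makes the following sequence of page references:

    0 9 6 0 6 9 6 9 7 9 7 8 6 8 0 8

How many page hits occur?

9

0 → miss, frames [0]
9 → miss, frames [0, 9]
6 → miss, frames [0, 9, 6]
0 → hit
6 → hit
9 → hit
6 → hit
9 → hit
7 → miss, evict 0, frames [6, 9, 7]
9 → hit
7 → hit
8 → miss, evict 6, frames [9, 7, 8]
6 → miss, evict 9, frames [7, 8, 6]
8 → hit
0 → miss, evict 7, frames [6, 8, 0]
8 → hit
Hits: 9.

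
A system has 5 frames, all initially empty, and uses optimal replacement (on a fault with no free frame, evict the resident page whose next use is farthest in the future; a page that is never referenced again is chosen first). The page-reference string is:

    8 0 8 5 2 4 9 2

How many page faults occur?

8 → fault, frames (8)
0 → fault, frames (8 0)
8 → hit
5 → fault, frames (8 0 5)
2 → fault, frames (8 0 5 2)
4 → fault, frames (8 0 5 2 4)
9 → fault, evict 4, frames (8 0 5 2 9)
2 → hit
Page faults: 6.

6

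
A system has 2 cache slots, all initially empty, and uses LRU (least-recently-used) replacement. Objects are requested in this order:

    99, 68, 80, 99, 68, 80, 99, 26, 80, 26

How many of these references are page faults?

9

99: fault, frames {99}
68: fault, frames {99,68}
80: fault, evict 99, frames {68,80}
99: fault, evict 68, frames {80,99}
68: fault, evict 80, frames {99,68}
80: fault, evict 99, frames {68,80}
99: fault, evict 68, frames {80,99}
26: fault, evict 80, frames {99,26}
80: fault, evict 99, frames {26,80}
26: hit
Page faults: 9.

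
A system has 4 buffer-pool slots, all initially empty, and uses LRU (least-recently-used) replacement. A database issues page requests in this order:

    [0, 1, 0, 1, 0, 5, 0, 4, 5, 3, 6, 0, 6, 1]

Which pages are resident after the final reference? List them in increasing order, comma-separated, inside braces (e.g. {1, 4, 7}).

{0, 1, 3, 6}

0 -> miss, frames {0}
1 -> miss, frames {0,1}
0 -> hit
1 -> hit
0 -> hit
5 -> miss, frames {1,0,5}
0 -> hit
4 -> miss, frames {1,5,0,4}
5 -> hit
3 -> miss, evict 1, frames {0,4,5,3}
6 -> miss, evict 0, frames {4,5,3,6}
0 -> miss, evict 4, frames {5,3,6,0}
6 -> hit
1 -> miss, evict 5, frames {3,0,6,1}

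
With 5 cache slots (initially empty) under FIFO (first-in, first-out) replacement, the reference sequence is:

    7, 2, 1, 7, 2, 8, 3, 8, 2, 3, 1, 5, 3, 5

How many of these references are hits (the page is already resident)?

7 → fault, frames (7)
2 → fault, frames (7 2)
1 → fault, frames (7 2 1)
7 → hit
2 → hit
8 → fault, frames (7 2 1 8)
3 → fault, frames (7 2 1 8 3)
8 → hit
2 → hit
3 → hit
1 → hit
5 → fault, evict 7, frames (2 1 8 3 5)
3 → hit
5 → hit
Hits: 8.

8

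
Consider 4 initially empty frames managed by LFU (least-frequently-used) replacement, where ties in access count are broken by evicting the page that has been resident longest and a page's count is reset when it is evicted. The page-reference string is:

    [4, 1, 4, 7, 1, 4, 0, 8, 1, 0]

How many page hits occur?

4 → fault, frames (4)
1 → fault, frames (4 1)
4 → hit
7 → fault, frames (4 1 7)
1 → hit
4 → hit
0 → fault, frames (4 1 7 0)
8 → fault, evict 7, frames (4 1 0 8)
1 → hit
0 → hit
Hits: 5.

5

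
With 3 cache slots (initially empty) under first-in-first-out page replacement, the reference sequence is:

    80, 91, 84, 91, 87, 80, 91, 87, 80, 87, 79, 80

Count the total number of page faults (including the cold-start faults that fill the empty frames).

80 → fault, frames (80)
91 → fault, frames (80 91)
84 → fault, frames (80 91 84)
91 → hit
87 → fault, evict 80, frames (91 84 87)
80 → fault, evict 91, frames (84 87 80)
91 → fault, evict 84, frames (87 80 91)
87 → hit
80 → hit
87 → hit
79 → fault, evict 87, frames (80 91 79)
80 → hit
Page faults: 7.

7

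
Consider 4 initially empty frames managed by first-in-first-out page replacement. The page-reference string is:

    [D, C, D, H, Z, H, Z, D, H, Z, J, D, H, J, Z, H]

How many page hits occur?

10

D: fault, frames [D]
C: fault, frames [D, C]
D: hit
H: fault, frames [D, C, H]
Z: fault, frames [D, C, H, Z]
H: hit
Z: hit
D: hit
H: hit
Z: hit
J: fault, evict D, frames [C, H, Z, J]
D: fault, evict C, frames [H, Z, J, D]
H: hit
J: hit
Z: hit
H: hit
Hits: 10.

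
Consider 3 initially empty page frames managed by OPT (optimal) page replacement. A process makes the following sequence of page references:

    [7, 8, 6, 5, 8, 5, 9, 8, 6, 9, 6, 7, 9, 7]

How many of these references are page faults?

6

7: miss, frames {7}
8: miss, frames {7,8}
6: miss, frames {7,8,6}
5: miss, evict 7, frames {8,6,5}
8: hit
5: hit
9: miss, evict 5, frames {8,6,9}
8: hit
6: hit
9: hit
6: hit
7: miss, evict 6, frames {8,9,7}
9: hit
7: hit
Page faults: 6.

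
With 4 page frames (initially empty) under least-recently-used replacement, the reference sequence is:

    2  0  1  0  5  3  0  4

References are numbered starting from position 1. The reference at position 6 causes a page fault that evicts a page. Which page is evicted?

pos 1: 2: miss, frames [2]
pos 2: 0: miss, frames [2, 0]
pos 3: 1: miss, frames [2, 0, 1]
pos 4: 0: hit
pos 5: 5: miss, frames [2, 1, 0, 5]
pos 6: 3: miss, evict 2, frames [1, 0, 5, 3]
At position 6, page 2 is evicted.

2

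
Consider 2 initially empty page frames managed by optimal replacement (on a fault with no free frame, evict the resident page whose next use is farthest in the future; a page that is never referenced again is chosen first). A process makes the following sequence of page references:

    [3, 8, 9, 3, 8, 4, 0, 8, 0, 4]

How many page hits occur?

3

3: miss, frames (3)
8: miss, frames (3 8)
9: miss, evict 8, frames (3 9)
3: hit
8: miss, evict 9, frames (3 8)
4: miss, evict 3, frames (8 4)
0: miss, evict 4, frames (8 0)
8: hit
0: hit
4: miss, evict 0, frames (8 4)
Hits: 3.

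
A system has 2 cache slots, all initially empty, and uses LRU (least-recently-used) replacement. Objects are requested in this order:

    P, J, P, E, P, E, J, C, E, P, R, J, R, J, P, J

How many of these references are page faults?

10

P: fault, frames (P)
J: fault, frames (P J)
P: hit
E: fault, evict J, frames (P E)
P: hit
E: hit
J: fault, evict P, frames (E J)
C: fault, evict E, frames (J C)
E: fault, evict J, frames (C E)
P: fault, evict C, frames (E P)
R: fault, evict E, frames (P R)
J: fault, evict P, frames (R J)
R: hit
J: hit
P: fault, evict R, frames (J P)
J: hit
Page faults: 10.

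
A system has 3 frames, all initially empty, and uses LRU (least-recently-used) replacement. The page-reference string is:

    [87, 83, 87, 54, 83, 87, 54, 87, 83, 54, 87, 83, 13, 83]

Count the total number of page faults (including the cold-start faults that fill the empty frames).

87: fault, frames {87}
83: fault, frames {87,83}
87: hit
54: fault, frames {83,87,54}
83: hit
87: hit
54: hit
87: hit
83: hit
54: hit
87: hit
83: hit
13: fault, evict 54, frames {87,83,13}
83: hit
Page faults: 4.

4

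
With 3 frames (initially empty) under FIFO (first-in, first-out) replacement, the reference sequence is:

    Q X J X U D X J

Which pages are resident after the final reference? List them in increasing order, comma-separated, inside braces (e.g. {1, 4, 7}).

Q → fault, frames [Q]
X → fault, frames [Q, X]
J → fault, frames [Q, X, J]
X → hit
U → fault, evict Q, frames [X, J, U]
D → fault, evict X, frames [J, U, D]
X → fault, evict J, frames [U, D, X]
J → fault, evict U, frames [D, X, J]

{D, J, X}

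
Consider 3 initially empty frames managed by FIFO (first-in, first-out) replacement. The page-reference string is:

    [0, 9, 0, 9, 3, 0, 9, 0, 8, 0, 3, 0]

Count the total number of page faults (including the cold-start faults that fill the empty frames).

0 → miss, frames [0]
9 → miss, frames [0, 9]
0 → hit
9 → hit
3 → miss, frames [0, 9, 3]
0 → hit
9 → hit
0 → hit
8 → miss, evict 0, frames [9, 3, 8]
0 → miss, evict 9, frames [3, 8, 0]
3 → hit
0 → hit
Page faults: 5.

5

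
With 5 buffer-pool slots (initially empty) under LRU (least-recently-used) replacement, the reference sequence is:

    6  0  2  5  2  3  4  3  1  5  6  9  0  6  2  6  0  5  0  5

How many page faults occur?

6 -> miss, frames {6}
0 -> miss, frames {6,0}
2 -> miss, frames {6,0,2}
5 -> miss, frames {6,0,2,5}
2 -> hit
3 -> miss, frames {6,0,5,2,3}
4 -> miss, evict 6, frames {0,5,2,3,4}
3 -> hit
1 -> miss, evict 0, frames {5,2,4,3,1}
5 -> hit
6 -> miss, evict 2, frames {4,3,1,5,6}
9 -> miss, evict 4, frames {3,1,5,6,9}
0 -> miss, evict 3, frames {1,5,6,9,0}
6 -> hit
2 -> miss, evict 1, frames {5,9,0,6,2}
6 -> hit
0 -> hit
5 -> hit
0 -> hit
5 -> hit
Page faults: 11.

11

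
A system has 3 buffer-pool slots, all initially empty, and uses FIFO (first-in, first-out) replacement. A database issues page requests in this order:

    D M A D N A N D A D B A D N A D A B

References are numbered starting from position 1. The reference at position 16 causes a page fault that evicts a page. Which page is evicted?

B

pos 1: D -> fault, frames [D]
pos 2: M -> fault, frames [D, M]
pos 3: A -> fault, frames [D, M, A]
pos 4: D -> hit
pos 5: N -> fault, evict D, frames [M, A, N]
pos 6: A -> hit
pos 7: N -> hit
pos 8: D -> fault, evict M, frames [A, N, D]
pos 9: A -> hit
pos 10: D -> hit
pos 11: B -> fault, evict A, frames [N, D, B]
pos 12: A -> fault, evict N, frames [D, B, A]
pos 13: D -> hit
pos 14: N -> fault, evict D, frames [B, A, N]
pos 15: A -> hit
pos 16: D -> fault, evict B, frames [A, N, D]
At position 16, page B is evicted.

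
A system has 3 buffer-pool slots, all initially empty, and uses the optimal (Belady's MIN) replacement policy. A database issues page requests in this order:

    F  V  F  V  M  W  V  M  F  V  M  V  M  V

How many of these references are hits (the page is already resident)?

9

F → fault, frames [F]
V → fault, frames [F, V]
F → hit
V → hit
M → fault, frames [F, V, M]
W → fault, evict F, frames [V, M, W]
V → hit
M → hit
F → fault, evict W, frames [V, M, F]
V → hit
M → hit
V → hit
M → hit
V → hit
Hits: 9.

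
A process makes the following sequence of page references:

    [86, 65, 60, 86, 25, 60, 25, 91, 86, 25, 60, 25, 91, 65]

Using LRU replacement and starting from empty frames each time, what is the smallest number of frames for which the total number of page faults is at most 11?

3

f=1: 14 faults
f=2: 12 faults
f=3: 9 faults
f=4: 6 faults
f=5: 5 faults
Smallest f with faults ≤ 11 is 3.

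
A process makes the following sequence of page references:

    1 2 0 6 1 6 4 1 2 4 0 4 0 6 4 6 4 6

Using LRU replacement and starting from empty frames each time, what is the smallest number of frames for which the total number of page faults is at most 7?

5

f=1: 18 faults
f=2: 12 faults
f=3: 9 faults
f=4: 8 faults
f=5: 5 faults
Smallest f with faults ≤ 7 is 5.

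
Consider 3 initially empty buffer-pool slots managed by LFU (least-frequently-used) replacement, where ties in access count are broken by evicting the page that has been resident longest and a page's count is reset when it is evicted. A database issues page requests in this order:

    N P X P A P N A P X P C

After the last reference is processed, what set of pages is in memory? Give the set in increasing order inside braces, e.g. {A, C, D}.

N -> miss, frames {N}
P -> miss, frames {N,P}
X -> miss, frames {N,P,X}
P -> hit
A -> miss, evict N, frames {P,X,A}
P -> hit
N -> miss, evict X, frames {P,A,N}
A -> hit
P -> hit
X -> miss, evict N, frames {P,A,X}
P -> hit
C -> miss, evict X, frames {P,A,C}

{A, C, P}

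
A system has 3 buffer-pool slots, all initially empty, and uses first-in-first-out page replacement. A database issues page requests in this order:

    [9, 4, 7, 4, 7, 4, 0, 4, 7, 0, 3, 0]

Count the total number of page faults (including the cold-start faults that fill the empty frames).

9: miss, frames (9)
4: miss, frames (9 4)
7: miss, frames (9 4 7)
4: hit
7: hit
4: hit
0: miss, evict 9, frames (4 7 0)
4: hit
7: hit
0: hit
3: miss, evict 4, frames (7 0 3)
0: hit
Page faults: 5.

5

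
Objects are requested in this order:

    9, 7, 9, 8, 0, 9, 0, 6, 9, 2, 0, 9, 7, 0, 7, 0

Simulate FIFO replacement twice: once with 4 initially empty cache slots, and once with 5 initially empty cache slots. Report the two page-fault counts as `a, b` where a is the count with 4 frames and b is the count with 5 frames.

9, 8

4 frames: F F . F F . . F F F . . F F . . → 9 faults.
5 frames: F F . F F . . F . F . F F . . . → 8 faults.
8 < 9: adding a frame reduced faults, as is typical.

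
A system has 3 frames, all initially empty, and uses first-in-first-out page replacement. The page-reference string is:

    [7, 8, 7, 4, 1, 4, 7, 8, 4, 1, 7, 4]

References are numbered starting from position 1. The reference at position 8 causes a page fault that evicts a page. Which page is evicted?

4

pos 1: 7 -> fault, frames [7]
pos 2: 8 -> fault, frames [7, 8]
pos 3: 7 -> hit
pos 4: 4 -> fault, frames [7, 8, 4]
pos 5: 1 -> fault, evict 7, frames [8, 4, 1]
pos 6: 4 -> hit
pos 7: 7 -> fault, evict 8, frames [4, 1, 7]
pos 8: 8 -> fault, evict 4, frames [1, 7, 8]
At position 8, page 4 is evicted.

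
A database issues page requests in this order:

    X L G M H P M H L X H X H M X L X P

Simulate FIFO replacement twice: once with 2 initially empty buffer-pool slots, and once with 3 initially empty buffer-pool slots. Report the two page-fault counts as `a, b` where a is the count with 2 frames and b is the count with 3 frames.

15, 13

2 frames: F F F F F F F F F F F . . F F F . F → 15 faults.
3 frames: F F F F F F . . F F F . . F . F F F → 13 faults.
13 < 15: adding a frame reduced faults, as is typical.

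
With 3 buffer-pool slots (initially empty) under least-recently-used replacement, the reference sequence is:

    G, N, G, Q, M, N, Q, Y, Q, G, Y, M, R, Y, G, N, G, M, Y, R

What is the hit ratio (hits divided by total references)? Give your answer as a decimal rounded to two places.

0.30

G -> miss, frames {G}
N -> miss, frames {G,N}
G -> hit
Q -> miss, frames {N,G,Q}
M -> miss, evict N, frames {G,Q,M}
N -> miss, evict G, frames {Q,M,N}
Q -> hit
Y -> miss, evict M, frames {N,Q,Y}
Q -> hit
G -> miss, evict N, frames {Y,Q,G}
Y -> hit
M -> miss, evict Q, frames {G,Y,M}
R -> miss, evict G, frames {Y,M,R}
Y -> hit
G -> miss, evict M, frames {R,Y,G}
N -> miss, evict R, frames {Y,G,N}
G -> hit
M -> miss, evict Y, frames {N,G,M}
Y -> miss, evict N, frames {G,M,Y}
R -> miss, evict G, frames {M,Y,R}
Hits: 6 of 20 references → 6/20 = 0.3000.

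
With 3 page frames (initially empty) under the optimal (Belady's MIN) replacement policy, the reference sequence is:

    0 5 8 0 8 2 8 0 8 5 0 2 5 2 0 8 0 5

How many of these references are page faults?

6

0: miss, frames [0]
5: miss, frames [0, 5]
8: miss, frames [0, 5, 8]
0: hit
8: hit
2: miss, evict 5, frames [0, 8, 2]
8: hit
0: hit
8: hit
5: miss, evict 8, frames [0, 2, 5]
0: hit
2: hit
5: hit
2: hit
0: hit
8: miss, evict 2, frames [0, 5, 8]
0: hit
5: hit
Page faults: 6.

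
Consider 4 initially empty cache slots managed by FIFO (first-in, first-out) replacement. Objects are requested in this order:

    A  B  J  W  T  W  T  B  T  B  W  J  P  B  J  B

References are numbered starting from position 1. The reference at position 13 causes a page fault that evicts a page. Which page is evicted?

pos 1: A -> miss, frames {A}
pos 2: B -> miss, frames {A,B}
pos 3: J -> miss, frames {A,B,J}
pos 4: W -> miss, frames {A,B,J,W}
pos 5: T -> miss, evict A, frames {B,J,W,T}
pos 6: W -> hit
pos 7: T -> hit
pos 8: B -> hit
pos 9: T -> hit
pos 10: B -> hit
pos 11: W -> hit
pos 12: J -> hit
pos 13: P -> miss, evict B, frames {J,W,T,P}
At position 13, page B is evicted.

B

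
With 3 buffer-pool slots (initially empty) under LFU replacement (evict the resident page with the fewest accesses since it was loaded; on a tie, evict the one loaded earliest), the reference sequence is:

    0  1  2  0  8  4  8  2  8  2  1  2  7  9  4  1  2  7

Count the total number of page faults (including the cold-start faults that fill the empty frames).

12

0: miss, frames [0]
1: miss, frames [0, 1]
2: miss, frames [0, 1, 2]
0: hit
8: miss, evict 1, frames [0, 2, 8]
4: miss, evict 2, frames [0, 8, 4]
8: hit
2: miss, evict 4, frames [0, 8, 2]
8: hit
2: hit
1: miss, evict 0, frames [8, 2, 1]
2: hit
7: miss, evict 1, frames [8, 2, 7]
9: miss, evict 7, frames [8, 2, 9]
4: miss, evict 9, frames [8, 2, 4]
1: miss, evict 4, frames [8, 2, 1]
2: hit
7: miss, evict 1, frames [8, 2, 7]
Page faults: 12.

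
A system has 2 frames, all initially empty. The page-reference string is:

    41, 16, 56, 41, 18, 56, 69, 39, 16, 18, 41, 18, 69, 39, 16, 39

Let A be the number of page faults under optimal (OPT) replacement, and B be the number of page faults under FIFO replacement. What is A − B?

Under OPT: F F F . F . F F F . F . F F F . → 11 faults.
Under FIFO: F F F F F F F F F F F . F F F . → 14 faults.
A − B = 11 − 14 = -3.

-3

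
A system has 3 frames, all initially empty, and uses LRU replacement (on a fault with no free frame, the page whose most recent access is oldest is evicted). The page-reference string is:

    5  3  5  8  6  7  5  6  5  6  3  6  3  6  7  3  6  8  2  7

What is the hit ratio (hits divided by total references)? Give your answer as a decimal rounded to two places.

5 → miss, frames [5]
3 → miss, frames [5, 3]
5 → hit
8 → miss, frames [3, 5, 8]
6 → miss, evict 3, frames [5, 8, 6]
7 → miss, evict 5, frames [8, 6, 7]
5 → miss, evict 8, frames [6, 7, 5]
6 → hit
5 → hit
6 → hit
3 → miss, evict 7, frames [5, 6, 3]
6 → hit
3 → hit
6 → hit
7 → miss, evict 5, frames [3, 6, 7]
3 → hit
6 → hit
8 → miss, evict 7, frames [3, 6, 8]
2 → miss, evict 3, frames [6, 8, 2]
7 → miss, evict 6, frames [8, 2, 7]
Hits: 9 of 20 references → 9/20 = 0.4500.

0.45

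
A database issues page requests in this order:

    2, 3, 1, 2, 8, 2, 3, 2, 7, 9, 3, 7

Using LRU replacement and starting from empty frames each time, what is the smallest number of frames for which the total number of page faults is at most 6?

f=1: 12 faults
f=2: 10 faults
f=3: 8 faults
f=4: 6 faults
f=5: 6 faults
f=6: 6 faults
Smallest f with faults ≤ 6 is 4.

4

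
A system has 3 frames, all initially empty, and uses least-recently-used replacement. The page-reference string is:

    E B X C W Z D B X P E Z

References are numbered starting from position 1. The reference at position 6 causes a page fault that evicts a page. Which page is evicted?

pos 1: E → miss, frames [E]
pos 2: B → miss, frames [E, B]
pos 3: X → miss, frames [E, B, X]
pos 4: C → miss, evict E, frames [B, X, C]
pos 5: W → miss, evict B, frames [X, C, W]
pos 6: Z → miss, evict X, frames [C, W, Z]
At position 6, page X is evicted.

X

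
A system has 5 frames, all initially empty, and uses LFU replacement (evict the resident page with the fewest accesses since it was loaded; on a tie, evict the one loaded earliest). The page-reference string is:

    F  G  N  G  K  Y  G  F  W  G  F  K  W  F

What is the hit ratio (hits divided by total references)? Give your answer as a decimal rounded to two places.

F → miss, frames [F]
G → miss, frames [F, G]
N → miss, frames [F, G, N]
G → hit
K → miss, frames [F, G, N, K]
Y → miss, frames [F, G, N, K, Y]
G → hit
F → hit
W → miss, evict N, frames [F, G, K, Y, W]
G → hit
F → hit
K → hit
W → hit
F → hit
Hits: 8 of 14 references → 8/14 = 0.5714.

0.57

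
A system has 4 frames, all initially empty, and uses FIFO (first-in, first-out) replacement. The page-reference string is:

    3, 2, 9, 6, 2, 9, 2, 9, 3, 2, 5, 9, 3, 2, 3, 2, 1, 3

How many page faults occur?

8

3 → miss, frames {3}
2 → miss, frames {3,2}
9 → miss, frames {3,2,9}
6 → miss, frames {3,2,9,6}
2 → hit
9 → hit
2 → hit
9 → hit
3 → hit
2 → hit
5 → miss, evict 3, frames {2,9,6,5}
9 → hit
3 → miss, evict 2, frames {9,6,5,3}
2 → miss, evict 9, frames {6,5,3,2}
3 → hit
2 → hit
1 → miss, evict 6, frames {5,3,2,1}
3 → hit
Page faults: 8.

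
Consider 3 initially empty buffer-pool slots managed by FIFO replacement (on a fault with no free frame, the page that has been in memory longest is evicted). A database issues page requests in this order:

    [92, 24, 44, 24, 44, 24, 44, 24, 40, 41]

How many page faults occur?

5

92: miss, frames {92}
24: miss, frames {92,24}
44: miss, frames {92,24,44}
24: hit
44: hit
24: hit
44: hit
24: hit
40: miss, evict 92, frames {24,44,40}
41: miss, evict 24, frames {44,40,41}
Page faults: 5.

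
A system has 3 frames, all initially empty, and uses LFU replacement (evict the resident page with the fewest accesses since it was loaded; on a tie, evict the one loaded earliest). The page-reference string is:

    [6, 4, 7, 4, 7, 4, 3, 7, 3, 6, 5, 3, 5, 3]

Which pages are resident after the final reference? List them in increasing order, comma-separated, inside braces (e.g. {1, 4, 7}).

{3, 4, 7}

6 -> miss, frames {6}
4 -> miss, frames {6,4}
7 -> miss, frames {6,4,7}
4 -> hit
7 -> hit
4 -> hit
3 -> miss, evict 6, frames {4,7,3}
7 -> hit
3 -> hit
6 -> miss, evict 3, frames {4,7,6}
5 -> miss, evict 6, frames {4,7,5}
3 -> miss, evict 5, frames {4,7,3}
5 -> miss, evict 3, frames {4,7,5}
3 -> miss, evict 5, frames {4,7,3}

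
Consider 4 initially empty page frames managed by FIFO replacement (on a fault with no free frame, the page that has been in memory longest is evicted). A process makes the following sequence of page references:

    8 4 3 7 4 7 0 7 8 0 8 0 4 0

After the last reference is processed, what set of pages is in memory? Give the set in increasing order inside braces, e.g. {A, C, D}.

{0, 4, 7, 8}

8 -> miss, frames [8]
4 -> miss, frames [8, 4]
3 -> miss, frames [8, 4, 3]
7 -> miss, frames [8, 4, 3, 7]
4 -> hit
7 -> hit
0 -> miss, evict 8, frames [4, 3, 7, 0]
7 -> hit
8 -> miss, evict 4, frames [3, 7, 0, 8]
0 -> hit
8 -> hit
0 -> hit
4 -> miss, evict 3, frames [7, 0, 8, 4]
0 -> hit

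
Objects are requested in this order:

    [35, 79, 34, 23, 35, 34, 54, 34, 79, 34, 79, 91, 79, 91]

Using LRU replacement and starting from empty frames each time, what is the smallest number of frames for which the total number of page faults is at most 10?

2

f=1: 14 faults
f=2: 9 faults
f=3: 8 faults
f=4: 7 faults
f=5: 6 faults
f=6: 6 faults
Smallest f with faults ≤ 10 is 2.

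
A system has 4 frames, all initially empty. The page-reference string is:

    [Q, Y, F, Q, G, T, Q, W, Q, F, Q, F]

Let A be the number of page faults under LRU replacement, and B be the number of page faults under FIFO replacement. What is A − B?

-1

Under LRU: F F F . F F . F . F . . → 7 faults.
Under FIFO: F F F . F F F F . F . . → 8 faults.
A − B = 7 − 8 = -1.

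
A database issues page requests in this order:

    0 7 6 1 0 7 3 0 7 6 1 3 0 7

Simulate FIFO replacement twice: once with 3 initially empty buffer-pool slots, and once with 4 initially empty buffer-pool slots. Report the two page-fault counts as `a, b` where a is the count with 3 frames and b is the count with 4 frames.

3 frames: F F F F F F F . . F F . F F → 11 faults.
4 frames: F F F F . . F F F F F F F F → 12 faults.
12 > 11: adding a frame increased faults — Belady's anomaly.

11, 12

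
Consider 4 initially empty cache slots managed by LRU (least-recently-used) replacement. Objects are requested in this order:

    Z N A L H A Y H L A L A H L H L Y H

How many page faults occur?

Z: fault, frames {Z}
N: fault, frames {Z,N}
A: fault, frames {Z,N,A}
L: fault, frames {Z,N,A,L}
H: fault, evict Z, frames {N,A,L,H}
A: hit
Y: fault, evict N, frames {L,H,A,Y}
H: hit
L: hit
A: hit
L: hit
A: hit
H: hit
L: hit
H: hit
L: hit
Y: hit
H: hit
Page faults: 6.

6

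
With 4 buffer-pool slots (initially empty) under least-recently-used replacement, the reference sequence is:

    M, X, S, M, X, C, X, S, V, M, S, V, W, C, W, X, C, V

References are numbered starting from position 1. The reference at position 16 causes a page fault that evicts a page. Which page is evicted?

S

pos 1: M → miss, frames (M)
pos 2: X → miss, frames (M X)
pos 3: S → miss, frames (M X S)
pos 4: M → hit
pos 5: X → hit
pos 6: C → miss, frames (S M X C)
pos 7: X → hit
pos 8: S → hit
pos 9: V → miss, evict M, frames (C X S V)
pos 10: M → miss, evict C, frames (X S V M)
pos 11: S → hit
pos 12: V → hit
pos 13: W → miss, evict X, frames (M S V W)
pos 14: C → miss, evict M, frames (S V W C)
pos 15: W → hit
pos 16: X → miss, evict S, frames (V C W X)
At position 16, page S is evicted.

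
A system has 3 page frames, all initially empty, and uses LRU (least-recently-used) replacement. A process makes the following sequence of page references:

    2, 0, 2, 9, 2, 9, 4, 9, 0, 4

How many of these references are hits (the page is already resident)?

2 -> fault, frames (2)
0 -> fault, frames (2 0)
2 -> hit
9 -> fault, frames (0 2 9)
2 -> hit
9 -> hit
4 -> fault, evict 0, frames (2 9 4)
9 -> hit
0 -> fault, evict 2, frames (4 9 0)
4 -> hit
Hits: 5.

5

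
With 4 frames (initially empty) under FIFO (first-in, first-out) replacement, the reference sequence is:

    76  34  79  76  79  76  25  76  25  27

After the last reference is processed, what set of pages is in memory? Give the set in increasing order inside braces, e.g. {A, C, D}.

{25, 27, 34, 79}

76: fault, frames (76)
34: fault, frames (76 34)
79: fault, frames (76 34 79)
76: hit
79: hit
76: hit
25: fault, frames (76 34 79 25)
76: hit
25: hit
27: fault, evict 76, frames (34 79 25 27)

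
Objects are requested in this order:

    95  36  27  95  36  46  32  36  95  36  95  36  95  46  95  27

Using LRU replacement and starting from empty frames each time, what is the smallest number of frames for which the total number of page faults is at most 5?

5

f=1: 16 faults
f=2: 11 faults
f=3: 8 faults
f=4: 6 faults
f=5: 5 faults
Smallest f with faults ≤ 5 is 5.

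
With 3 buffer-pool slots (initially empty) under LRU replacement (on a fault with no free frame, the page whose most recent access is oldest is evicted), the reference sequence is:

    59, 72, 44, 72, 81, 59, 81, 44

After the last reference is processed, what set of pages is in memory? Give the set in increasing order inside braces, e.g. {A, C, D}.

{44, 59, 81}

59 -> fault, frames [59]
72 -> fault, frames [59, 72]
44 -> fault, frames [59, 72, 44]
72 -> hit
81 -> fault, evict 59, frames [44, 72, 81]
59 -> fault, evict 44, frames [72, 81, 59]
81 -> hit
44 -> fault, evict 72, frames [59, 81, 44]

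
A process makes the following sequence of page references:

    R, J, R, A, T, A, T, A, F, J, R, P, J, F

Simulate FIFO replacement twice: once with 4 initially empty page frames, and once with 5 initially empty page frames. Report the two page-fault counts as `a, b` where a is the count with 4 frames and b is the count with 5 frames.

4 frames: F F . F F . . . F . F F F . → 8 faults.
5 frames: F F . F F . . . F . . F . . → 6 faults.
6 < 8: adding a frame reduced faults, as is typical.

8, 6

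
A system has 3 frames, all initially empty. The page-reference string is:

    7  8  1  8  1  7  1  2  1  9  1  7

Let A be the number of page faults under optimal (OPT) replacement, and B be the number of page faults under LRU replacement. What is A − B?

Under OPT: F F F . . . . F . F . . → 5 faults.
Under LRU: F F F . . . . F . F . F → 6 faults.
A − B = 5 − 6 = -1.

-1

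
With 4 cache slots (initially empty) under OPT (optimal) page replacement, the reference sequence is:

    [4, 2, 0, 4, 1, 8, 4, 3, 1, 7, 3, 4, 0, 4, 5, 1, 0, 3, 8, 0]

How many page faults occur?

4 → fault, frames {4}
2 → fault, frames {4,2}
0 → fault, frames {4,2,0}
4 → hit
1 → fault, frames {4,2,0,1}
8 → fault, evict 2, frames {4,0,1,8}
4 → hit
3 → fault, evict 8, frames {4,0,1,3}
1 → hit
7 → fault, evict 1, frames {4,0,3,7}
3 → hit
4 → hit
0 → hit
4 → hit
5 → fault, evict 7, frames {4,0,3,5}
1 → fault, evict 5, frames {4,0,3,1}
0 → hit
3 → hit
8 → fault, evict 1, frames {4,0,3,8}
0 → hit
Page faults: 10.

10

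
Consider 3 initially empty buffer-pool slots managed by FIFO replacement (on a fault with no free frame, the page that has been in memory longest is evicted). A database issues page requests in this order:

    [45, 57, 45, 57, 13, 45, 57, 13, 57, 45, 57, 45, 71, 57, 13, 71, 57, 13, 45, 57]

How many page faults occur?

6

45: fault, frames {45}
57: fault, frames {45,57}
45: hit
57: hit
13: fault, frames {45,57,13}
45: hit
57: hit
13: hit
57: hit
45: hit
57: hit
45: hit
71: fault, evict 45, frames {57,13,71}
57: hit
13: hit
71: hit
57: hit
13: hit
45: fault, evict 57, frames {13,71,45}
57: fault, evict 13, frames {71,45,57}
Page faults: 6.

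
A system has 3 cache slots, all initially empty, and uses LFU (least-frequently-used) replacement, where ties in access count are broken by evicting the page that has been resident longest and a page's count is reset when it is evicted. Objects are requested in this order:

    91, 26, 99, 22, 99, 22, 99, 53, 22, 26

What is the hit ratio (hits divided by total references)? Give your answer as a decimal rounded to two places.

91 → fault, frames {91}
26 → fault, frames {91,26}
99 → fault, frames {91,26,99}
22 → fault, evict 91, frames {26,99,22}
99 → hit
22 → hit
99 → hit
53 → fault, evict 26, frames {99,22,53}
22 → hit
26 → fault, evict 53, frames {99,22,26}
Hits: 4 of 10 references → 4/10 = 0.4000.

0.40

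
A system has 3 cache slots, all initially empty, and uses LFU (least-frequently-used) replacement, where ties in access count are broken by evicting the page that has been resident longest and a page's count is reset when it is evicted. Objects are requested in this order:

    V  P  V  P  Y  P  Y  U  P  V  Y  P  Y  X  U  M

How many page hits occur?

8

V: miss, frames {V}
P: miss, frames {V,P}
V: hit
P: hit
Y: miss, frames {V,P,Y}
P: hit
Y: hit
U: miss, evict V, frames {P,Y,U}
P: hit
V: miss, evict U, frames {P,Y,V}
Y: hit
P: hit
Y: hit
X: miss, evict V, frames {P,Y,X}
U: miss, evict X, frames {P,Y,U}
M: miss, evict U, frames {P,Y,M}
Hits: 8.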